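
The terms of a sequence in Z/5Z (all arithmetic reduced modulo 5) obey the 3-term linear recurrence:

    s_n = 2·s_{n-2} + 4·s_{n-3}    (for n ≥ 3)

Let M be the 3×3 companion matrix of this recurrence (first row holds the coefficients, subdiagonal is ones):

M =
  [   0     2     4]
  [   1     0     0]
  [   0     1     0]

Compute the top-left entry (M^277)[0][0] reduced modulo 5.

4

(M^277)[0][0] is the top entry after applying M 277 times to the unit state (1, 0, 0). Equivalently it is h_{279} for the auxiliary sequence (h_n) obeying the same recurrence with h_2 = 1 and h_i = 0 for 0 ≤ i < 2:
h_3 = 0·1 + 2·0 + 4·0 = 0
h_4 = 0·0 + 2·1 + 4·0 = 2
h_5 = 0·2 + 2·0 + 4·1 = 4
h_6 = 0·4 + 2·2 + 4·0 = 4
h_7 = 0·4 + 2·4 + 4·2 = 1
h_8 = 0·1 + 2·4 + 4·4 = 4
h_9 = 0·4 + 2·1 + 4·4 = 3
h_10 = 0·3 + 2·4 + 4·1 = 2
h_11 = 0·2 + 2·3 + 4·4 = 2
h_12 = 0·2 + 2·2 + 4·3 = 1
h_13 = 0·1 + 2·2 + 4·2 = 2
h_14 = 0·2 + 2·1 + 4·2 = 0
h_15 = 0·0 + 2·2 + 4·1 = 3
h_16 = 0·3 + 2·0 + 4·2 = 3
h_17 = 0·3 + 2·3 + 4·0 = 1
h_18 = 0·1 + 2·3 + 4·3 = 3
h_19 = 0·3 + 2·1 + 4·3 = 4
h_20 = 0·4 + 2·3 + 4·1 = 0
h_21 = 0·0 + 2·4 + 4·3 = 0
h_22 = 0·0 + 2·0 + 4·4 = 1
(h_20, h_21, h_22) = (0, 0, 1) = (h_0, h_1, h_2), so the sequence has period 20.
279 ≡ 19 (mod 20), hence h_279 = h_19 = 4.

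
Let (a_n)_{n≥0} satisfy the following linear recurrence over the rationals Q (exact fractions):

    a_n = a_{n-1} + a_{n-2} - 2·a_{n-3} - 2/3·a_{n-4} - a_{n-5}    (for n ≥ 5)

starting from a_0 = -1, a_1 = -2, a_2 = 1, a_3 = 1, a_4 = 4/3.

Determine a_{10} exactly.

a_5 = 1·4/3 + 1·1 + -2·1 + -2/3·-2 + -1·-1 = 8/3
a_6 = 1·8/3 + 1·4/3 + -2·1 + -2/3·1 + -1·-2 = 10/3
a_7 = 1·10/3 + 1·8/3 + -2·4/3 + -2/3·1 + -1·1 = 5/3
a_8 = 1·5/3 + 1·10/3 + -2·8/3 + -2/3·4/3 + -1·1 = -20/9
a_9 = 1·-20/9 + 1·5/3 + -2·10/3 + -2/3·8/3 + -1·4/3 = -31/3
a_10 = 1·-31/3 + 1·-20/9 + -2·5/3 + -2/3·10/3 + -1·8/3 = -187/9

-187/9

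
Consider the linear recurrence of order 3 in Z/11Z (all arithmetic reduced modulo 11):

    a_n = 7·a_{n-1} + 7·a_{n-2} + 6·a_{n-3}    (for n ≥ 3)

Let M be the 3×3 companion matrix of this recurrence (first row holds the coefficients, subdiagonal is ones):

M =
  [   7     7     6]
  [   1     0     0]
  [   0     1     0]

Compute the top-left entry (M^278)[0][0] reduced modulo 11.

(M^278)[0][0] is the top entry after applying M 278 times to the unit state (1, 0, 0). Equivalently it is h_{280} for the auxiliary sequence (h_n) obeying the same recurrence with h_2 = 1 and h_i = 0 for 0 ≤ i < 2:
h_3 = 7·1 + 7·0 + 6·0 = 7
h_4 = 7·7 + 7·1 + 6·0 = 1
h_5 = 7·1 + 7·7 + 6·1 = 7
h_6 = 7·7 + 7·1 + 6·7 = 10
h_7 = 7·10 + 7·7 + 6·1 = 4
h_8 = 7·4 + 7·10 + 6·7 = 8
h_9 = 7·8 + 7·4 + 6·10 = 1
h_10 = 7·1 + 7·8 + 6·4 = 10
h_11 = 7·10 + 7·1 + 6·8 = 4
h_12 = 7·4 + 7·10 + 6·1 = 5
h_13 = 7·5 + 7·4 + 6·10 = 2
h_14 = 7·2 + 7·5 + 6·4 = 7
h_15 = 7·7 + 7·2 + 6·5 = 5
h_16 = 7·5 + 7·7 + 6·2 = 8
h_17 = 7·8 + 7·5 + 6·7 = 1
h_18 = 7·1 + 7·8 + 6·5 = 5
h_19 = 7·5 + 7·1 + 6·8 = 2
h_20 = 7·2 + 7·5 + 6·1 = 0
h_21 = 7·0 + 7·2 + 6·5 = 0
h_22 = 7·0 + 7·0 + 6·2 = 1
(h_20, h_21, h_22) = (0, 0, 1) = (h_0, h_1, h_2), so the sequence has period 20.
280 ≡ 0 (mod 20), hence h_280 = h_0 = 0.

0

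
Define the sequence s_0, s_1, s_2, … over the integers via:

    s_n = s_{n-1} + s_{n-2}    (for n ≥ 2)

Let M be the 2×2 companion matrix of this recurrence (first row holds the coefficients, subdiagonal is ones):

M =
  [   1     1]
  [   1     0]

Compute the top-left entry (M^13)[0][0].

(M^13)[0][0] is the top entry after applying M 13 times to the unit state (1, 0). Equivalently it is h_{14} for the auxiliary sequence (h_n) obeying the same recurrence with h_1 = 1 and h_i = 0 for 0 ≤ i < 1:
h_2 = 1·1 + 1·0 = 1
h_3 = 1·1 + 1·1 = 2
h_4 = 1·2 + 1·1 = 3
h_5 = 1·3 + 1·2 = 5
h_6 = 1·5 + 1·3 = 8
h_7 = 1·8 + 1·5 = 13
h_8 = 1·13 + 1·8 = 21
h_9 = 1·21 + 1·13 = 34
h_10 = 1·34 + 1·21 = 55
h_11 = 1·55 + 1·34 = 89
h_12 = 1·89 + 1·55 = 144
h_13 = 1·144 + 1·89 = 233
h_14 = 1·233 + 1·144 = 377

377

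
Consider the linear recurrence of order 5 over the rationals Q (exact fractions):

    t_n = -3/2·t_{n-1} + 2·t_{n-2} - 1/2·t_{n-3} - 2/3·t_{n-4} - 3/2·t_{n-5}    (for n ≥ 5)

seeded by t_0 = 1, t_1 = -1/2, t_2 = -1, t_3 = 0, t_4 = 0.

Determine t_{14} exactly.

53215769/27648

t_5 = -3/2·0 + 2·0 + -1/2·-1 + -2/3·-1/2 + -3/2·1 = -2/3
t_6 = -3/2·-2/3 + 2·0 + -1/2·0 + -2/3·-1 + -3/2·-1/2 = 29/12
t_7 = -3/2·29/12 + 2·-2/3 + -1/2·0 + -2/3·0 + -3/2·-1 = -83/24
t_8 = -3/2·-83/24 + 2·29/12 + -1/2·-2/3 + -2/3·0 + -3/2·0 = 497/48
t_9 = -3/2·497/48 + 2·-83/24 + -1/2·29/12 + -2/3·-2/3 + -3/2·0 = -6685/288
t_10 = -3/2·-6685/288 + 2·497/48 + -1/2·-83/24 + -2/3·29/12 + -3/2·-2/3 = 32627/576
t_11 = -3/2·32627/576 + 2·-6685/288 + -1/2·497/48 + -2/3·-83/24 + -3/2·29/12 = -158845/1152
t_12 = -3/2·-158845/1152 + 2·32627/576 + -1/2·-6685/288 + -2/3·497/48 + -3/2·-83/24 = 760339/2304
t_13 = -3/2·760339/2304 + 2·-158845/1152 + -1/2·32627/576 + -2/3·-6685/288 + -3/2·497/48 = -11047639/13824
t_14 = -3/2·-11047639/13824 + 2·760339/2304 + -1/2·-158845/1152 + -2/3·32627/576 + -3/2·-6685/288 = 53215769/27648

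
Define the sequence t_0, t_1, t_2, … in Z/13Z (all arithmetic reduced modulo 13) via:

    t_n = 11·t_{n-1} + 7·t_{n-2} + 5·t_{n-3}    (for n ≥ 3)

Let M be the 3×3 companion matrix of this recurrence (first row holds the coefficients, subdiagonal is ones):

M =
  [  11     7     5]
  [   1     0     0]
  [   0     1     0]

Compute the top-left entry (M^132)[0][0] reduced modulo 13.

5

(M^132)[0][0] is the top entry after applying M 132 times to the unit state (1, 0, 0). Equivalently it is h_{134} for the auxiliary sequence (h_n) obeying the same recurrence with h_2 = 1 and h_i = 0 for 0 ≤ i < 2:
h_3 = 11·1 + 7·0 + 5·0 = 11
h_4 = 11·11 + 7·1 + 5·0 = 11
h_5 = 11·11 + 7·11 + 5·1 = 8
h_6 = 11·8 + 7·11 + 5·11 = 12
h_7 = 11·12 + 7·8 + 5·11 = 9
h_8 = 11·9 + 7·12 + 5·8 = 2
h_9 = 11·2 + 7·9 + 5·12 = 2
h_10 = 11·2 + 7·2 + 5·9 = 3
h_11 = 11·3 + 7·2 + 5·2 = 5
h_12 = 11·5 + 7·3 + 5·2 = 8
h_13 = 11·8 + 7·5 + 5·3 = 8
h_14 = 11·8 + 7·8 + 5·5 = 0
h_15 = 11·0 + 7·8 + 5·8 = 5
h_16 = 11·5 + 7·0 + 5·8 = 4
h_17 = 11·4 + 7·5 + 5·0 = 1
h_18 = 11·1 + 7·4 + 5·5 = 12
h_19 = 11·12 + 7·1 + 5·4 = 3
h_20 = 11·3 + 7·12 + 5·1 = 5
h_21 = 11·5 + 7·3 + 5·12 = 6
h_22 = 11·6 + 7·5 + 5·3 = 12
h_23 = 11·12 + 7·6 + 5·5 = 4
h_24 = 11·4 + 7·12 + 5·6 = 2
h_25 = 11·2 + 7·4 + 5·12 = 6
h_26 = 11·6 + 7·2 + 5·4 = 9
h_27 = 11·9 + 7·6 + 5·2 = 8
h_28 = 11·8 + 7·9 + 5·6 = 12
h_29 = 11·12 + 7·8 + 5·9 = 12
h_30 = 11·12 + 7·12 + 5·8 = 9
h_31 = 11·9 + 7·12 + 5·12 = 9
h_32 = 11·9 + 7·9 + 5·12 = 1
h_33 = 11·1 + 7·9 + 5·9 = 2
h_34 = 11·2 + 7·1 + 5·9 = 9
h_35 = 11·9 + 7·2 + 5·1 = 1
h_36 = 11·1 + 7·9 + 5·2 = 6
h_37 = 11·6 + 7·1 + 5·9 = 1
h_38 = 11·1 + 7·6 + 5·1 = 6
h_39 = 11·6 + 7·1 + 5·6 = 12
h_40 = 11·12 + 7·6 + 5·1 = 10
h_41 = 11·10 + 7·12 + 5·6 = 3
h_42 = 11·3 + 7·10 + 5·12 = 7
h_43 = 11·7 + 7·3 + 5·10 = 5
h_44 = 11·5 + 7·7 + 5·3 = 2
h_45 = 11·2 + 7·5 + 5·7 = 1
h_46 = 11·1 + 7·2 + 5·5 = 11
h_47 = 11·11 + 7·1 + 5·2 = 8
h_48 = 11·8 + 7·11 + 5·1 = 1
h_49 = 11·1 + 7·8 + 5·11 = 5
h_50 = 11·5 + 7·1 + 5·8 = 11
h_51 = 11·11 + 7·5 + 5·1 = 5
h_52 = 11·5 + 7·11 + 5·5 = 1
h_53 = 11·1 + 7·5 + 5·11 = 10
h_54 = 11·10 + 7·1 + 5·5 = 12
h_55 = 11·12 + 7·10 + 5·1 = 12
h_56 = 11·12 + 7·12 + 5·10 = 6
h_57 = 11·6 + 7·12 + 5·12 = 2
h_58 = 11·2 + 7·6 + 5·12 = 7
h_59 = 11·7 + 7·2 + 5·6 = 4
h_60 = 11·4 + 7·7 + 5·2 = 12
h_61 = 11·12 + 7·4 + 5·7 = 0
h_62 = 11·0 + 7·12 + 5·4 = 0
h_63 = 11·0 + 7·0 + 5·12 = 8
h_64 = 11·8 + 7·0 + 5·0 = 10
h_65 = 11·10 + 7·8 + 5·0 = 10
h_66 = 11·10 + 7·10 + 5·8 = 12
h_67 = 11·12 + 7·10 + 5·10 = 5
h_68 = 11·5 + 7·12 + 5·10 = 7
h_69 = 11·7 + 7·5 + 5·12 = 3
h_70 = 11·3 + 7·7 + 5·5 = 3
h_71 = 11·3 + 7·3 + 5·7 = 11
h_72 = 11·11 + 7·3 + 5·3 = 1
h_73 = 11·1 + 7·11 + 5·3 = 12
h_74 = 11·12 + 7·1 + 5·11 = 12
h_75 = 11·12 + 7·12 + 5·1 = 0
h_76 = 11·0 + 7·12 + 5·12 = 1
h_77 = 11·1 + 7·0 + 5·12 = 6
h_78 = 11·6 + 7·1 + 5·0 = 8
h_79 = 11·8 + 7·6 + 5·1 = 5
h_80 = 11·5 + 7·8 + 5·6 = 11
h_81 = 11·11 + 7·5 + 5·8 = 1
h_82 = 11·1 + 7·11 + 5·5 = 9
h_83 = 11·9 + 7·1 + 5·11 = 5
h_84 = 11·5 + 7·9 + 5·1 = 6
h_85 = 11·6 + 7·5 + 5·9 = 3
h_86 = 11·3 + 7·6 + 5·5 = 9
h_87 = 11·9 + 7·3 + 5·6 = 7
h_88 = 11·7 + 7·9 + 5·3 = 12
h_89 = 11·12 + 7·7 + 5·9 = 5
h_90 = 11·5 + 7·12 + 5·7 = 5
h_91 = 11·5 + 7·5 + 5·12 = 7
h_92 = 11·7 + 7·5 + 5·5 = 7
h_93 = 11·7 + 7·7 + 5·5 = 8
h_94 = 11·8 + 7·7 + 5·7 = 3
h_95 = 11·3 + 7·8 + 5·7 = 7
h_96 = 11·7 + 7·3 + 5·8 = 8
h_97 = 11·8 + 7·7 + 5·3 = 9
h_98 = 11·9 + 7·8 + 5·7 = 8
h_99 = 11·8 + 7·9 + 5·8 = 9
h_100 = 11·9 + 7·8 + 5·9 = 5
h_101 = 11·5 + 7·9 + 5·8 = 2
h_102 = 11·2 + 7·5 + 5·9 = 11
h_103 = 11·11 + 7·2 + 5·5 = 4
h_104 = 11·4 + 7·11 + 5·2 = 1
h_105 = 11·1 + 7·4 + 5·11 = 3
h_106 = 11·3 + 7·1 + 5·4 = 8
h_107 = 11·8 + 7·3 + 5·1 = 10
h_108 = 11·10 + 7·8 + 5·3 = 12
h_109 = 11·12 + 7·10 + 5·8 = 8
h_110 = 11·8 + 7·12 + 5·10 = 1
h_111 = 11·1 + 7·8 + 5·12 = 10
h_112 = 11·10 + 7·1 + 5·8 = 1
h_113 = 11·1 + 7·10 + 5·1 = 8
h_114 = 11·8 + 7·1 + 5·10 = 2
h_115 = 11·2 + 7·8 + 5·1 = 5
h_116 = 11·5 + 7·2 + 5·8 = 5
h_117 = 11·5 + 7·5 + 5·2 = 9
h_118 = 11·9 + 7·5 + 5·5 = 3
h_119 = 11·3 + 7·9 + 5·5 = 4
h_120 = 11·4 + 7·3 + 5·9 = 6
h_121 = 11·6 + 7·4 + 5·3 = 5
h_122 = 11·5 + 7·6 + 5·4 = 0
h_123 = 11·0 + 7·5 + 5·6 = 0
h_124 = 11·0 + 7·0 + 5·5 = 12
h_125 = 11·12 + 7·0 + 5·0 = 2
h_126 = 11·2 + 7·12 + 5·0 = 2
h_127 = 11·2 + 7·2 + 5·12 = 5
h_128 = 11·5 + 7·2 + 5·2 = 1
h_129 = 11·1 + 7·5 + 5·2 = 4
h_130 = 11·4 + 7·1 + 5·5 = 11
h_131 = 11·11 + 7·4 + 5·1 = 11
h_132 = 11·11 + 7·11 + 5·4 = 10
h_133 = 11·10 + 7·11 + 5·11 = 8
h_134 = 11·8 + 7·10 + 5·11 = 5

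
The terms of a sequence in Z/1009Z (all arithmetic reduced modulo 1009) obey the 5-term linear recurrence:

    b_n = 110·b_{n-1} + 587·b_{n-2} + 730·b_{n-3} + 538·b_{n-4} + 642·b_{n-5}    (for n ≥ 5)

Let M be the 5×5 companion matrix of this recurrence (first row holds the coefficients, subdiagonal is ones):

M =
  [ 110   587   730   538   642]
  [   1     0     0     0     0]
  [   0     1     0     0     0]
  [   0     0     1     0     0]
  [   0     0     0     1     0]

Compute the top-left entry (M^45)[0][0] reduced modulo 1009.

817

(M^45)[0][0] is the top entry after applying M 45 times to the unit state (1, 0, 0, 0, 0). Equivalently it is h_{49} for the auxiliary sequence (h_n) obeying the same recurrence with h_4 = 1 and h_i = 0 for 0 ≤ i < 4:
h_5 = 110·1 + 587·0 + 730·0 + 538·0 + 642·0 = 110
h_6 = 110·110 + 587·1 + 730·0 + 538·0 + 642·0 = 579
h_7 = 110·579 + 587·110 + 730·1 + 538·0 + 642·0 = 847
h_8 = 110·847 + 587·579 + 730·110 + 538·1 + 642·0 = 300
h_9 = 110·300 + 587·847 + 730·579 + 538·110 + 642·1 = 654
h_10 = 110·654 + 587·300 + 730·847 + 538·579 + 642·110 = 339
h_11 = 110·339 + 587·654 + 730·300 + 538·847 + 642·579 = 506
h_12 = 110·506 + 587·339 + 730·654 + 538·300 + 642·847 = 431
h_13 = 110·431 + 587·506 + 730·339 + 538·654 + 642·300 = 220
h_14 = 110·220 + 587·431 + 730·506 + 538·339 + 642·654 = 694
h_15 = 110·694 + 587·220 + 730·431 + 538·506 + 642·339 = 976
h_16 = 110·976 + 587·694 + 730·220 + 538·431 + 642·506 = 79
h_17 = 110·79 + 587·976 + 730·694 + 538·220 + 642·431 = 54
h_18 = 110·54 + 587·79 + 730·976 + 538·694 + 642·220 = 1002
h_19 = 110·1002 + 587·54 + 730·79 + 538·976 + 642·694 = 793
h_20 = 110·793 + 587·1002 + 730·54 + 538·79 + 642·976 = 579
h_21 = 110·579 + 587·793 + 730·1002 + 538·54 + 642·79 = 459
h_22 = 110·459 + 587·579 + 730·793 + 538·1002 + 642·54 = 236
h_23 = 110·236 + 587·459 + 730·579 + 538·793 + 642·1002 = 33
h_24 = 110·33 + 587·236 + 730·459 + 538·579 + 642·793 = 266
h_25 = 110·266 + 587·33 + 730·236 + 538·459 + 642·579 = 83
h_26 = 110·83 + 587·266 + 730·33 + 538·236 + 642·459 = 563
h_27 = 110·563 + 587·83 + 730·266 + 538·33 + 642·236 = 876
h_28 = 110·876 + 587·563 + 730·83 + 538·266 + 642·33 = 920
h_29 = 110·920 + 587·876 + 730·563 + 538·83 + 642·266 = 758
h_30 = 110·758 + 587·920 + 730·876 + 538·563 + 642·83 = 644
h_31 = 110·644 + 587·758 + 730·920 + 538·876 + 642·563 = 102
h_32 = 110·102 + 587·644 + 730·758 + 538·920 + 642·876 = 102
h_33 = 110·102 + 587·102 + 730·644 + 538·758 + 642·920 = 933
h_34 = 110·933 + 587·102 + 730·102 + 538·644 + 642·758 = 532
h_35 = 110·532 + 587·933 + 730·102 + 538·102 + 642·644 = 733
h_36 = 110·733 + 587·532 + 730·933 + 538·102 + 642·102 = 717
h_37 = 110·717 + 587·733 + 730·532 + 538·933 + 642·102 = 880
h_38 = 110·880 + 587·717 + 730·733 + 538·532 + 642·933 = 691
h_39 = 110·691 + 587·880 + 730·717 + 538·733 + 642·532 = 363
h_40 = 110·363 + 587·691 + 730·880 + 538·717 + 642·733 = 945
h_41 = 110·945 + 587·363 + 730·691 + 538·880 + 642·717 = 564
h_42 = 110·564 + 587·945 + 730·363 + 538·691 + 642·880 = 245
h_43 = 110·245 + 587·564 + 730·945 + 538·363 + 642·691 = 745
h_44 = 110·745 + 587·245 + 730·564 + 538·945 + 642·363 = 647
h_45 = 110·647 + 587·745 + 730·245 + 538·564 + 642·945 = 210
h_46 = 110·210 + 587·647 + 730·745 + 538·245 + 642·564 = 794
h_47 = 110·794 + 587·210 + 730·647 + 538·745 + 642·245 = 959
h_48 = 110·959 + 587·794 + 730·210 + 538·647 + 642·745 = 411
h_49 = 110·411 + 587·959 + 730·794 + 538·210 + 642·647 = 817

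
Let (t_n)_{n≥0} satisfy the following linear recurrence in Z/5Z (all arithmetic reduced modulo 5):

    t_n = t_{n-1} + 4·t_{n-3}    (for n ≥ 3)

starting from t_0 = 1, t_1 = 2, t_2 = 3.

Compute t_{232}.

3

t_3 = 1·3 + 0·2 + 4·1 = 2
t_4 = 1·2 + 0·3 + 4·2 = 0
t_5 = 1·0 + 0·2 + 4·3 = 2
t_6 = 1·2 + 0·0 + 4·2 = 0
t_7 = 1·0 + 0·2 + 4·0 = 0
t_8 = 1·0 + 0·0 + 4·2 = 3
t_9 = 1·3 + 0·0 + 4·0 = 3
t_10 = 1·3 + 0·3 + 4·0 = 3
t_11 = 1·3 + 0·3 + 4·3 = 0
t_12 = 1·0 + 0·3 + 4·3 = 2
t_13 = 1·2 + 0·0 + 4·3 = 4
t_14 = 1·4 + 0·2 + 4·0 = 4
t_15 = 1·4 + 0·4 + 4·2 = 2
t_16 = 1·2 + 0·4 + 4·4 = 3
t_17 = 1·3 + 0·2 + 4·4 = 4
t_18 = 1·4 + 0·3 + 4·2 = 2
t_19 = 1·2 + 0·4 + 4·3 = 4
t_20 = 1·4 + 0·2 + 4·4 = 0
t_21 = 1·0 + 0·4 + 4·2 = 3
t_22 = 1·3 + 0·0 + 4·4 = 4
t_23 = 1·4 + 0·3 + 4·0 = 4
t_24 = 1·4 + 0·4 + 4·3 = 1
t_25 = 1·1 + 0·4 + 4·4 = 2
t_26 = 1·2 + 0·1 + 4·4 = 3
(t_24, t_25, t_26) = (1, 2, 3) = (t_0, t_1, t_2), so the sequence has period 24.
232 ≡ 16 (mod 24), hence t_232 = t_16 = 3.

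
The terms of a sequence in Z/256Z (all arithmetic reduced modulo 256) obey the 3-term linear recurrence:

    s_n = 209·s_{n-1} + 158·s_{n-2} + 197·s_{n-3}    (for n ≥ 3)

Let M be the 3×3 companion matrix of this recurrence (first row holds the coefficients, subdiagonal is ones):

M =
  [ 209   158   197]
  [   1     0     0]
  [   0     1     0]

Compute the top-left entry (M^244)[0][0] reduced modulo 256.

(M^244)[0][0] is the top entry after applying M 244 times to the unit state (1, 0, 0). Equivalently it is h_{246} for the auxiliary sequence (h_n) obeying the same recurrence with h_2 = 1 and h_i = 0 for 0 ≤ i < 2:
h_3 = 209·1 + 158·0 + 197·0 = 209
h_4 = 209·209 + 158·1 + 197·0 = 63
h_5 = 209·63 + 158·209 + 197·1 = 50
h_6 = 209·50 + 158·63 + 197·209 = 137
h_7 = 209·137 + 158·50 + 197·63 = 48
h_8 = 209·48 + 158·137 + 197·50 = 56
Continuing the recurrence:
  h_9 = 197;  h_10 = 85;  h_11 = 19;  h_12 = 146;  h_13 = 85;  h_14 = 32
  h_15 = 240;  h_16 = 25;  h_17 = 41;  h_18 = 151;  h_19 = 210;  h_20 = 49
  h_21 = 208;  h_22 = 168;  h_23 = 61;  h_24 = 141;  h_25 = 11;  h_26 = 242
  h_27 = 221;  h_28 = 64;  h_29 = 224;  h_30 = 113;  h_31 = 193;  h_32 = 175
  h_33 = 242;  h_34 = 25;  h_35 = 112;  h_36 = 24;  h_37 = 245;  h_38 = 5
  h_39 = 195;  h_40 = 210;  h_41 = 165;  h_42 = 96;  h_43 = 208;  h_44 = 9
  h_45 = 153;  h_46 = 135;  h_47 = 146;  h_48 = 65;  h_49 = 16;  h_50 = 136
  h_51 = 237;  h_52 = 189;  h_53 = 59;  h_54 = 50;  h_55 = 173;  h_56 = 128
  h_57 = 192;  h_58 = 225;  h_59 = 177;  h_60 = 31;  h_61 = 178;  h_62 = 169
  h_63 = 176;  h_64 = 248;  h_65 = 37;  h_66 = 181;  h_67 = 115;  h_68 = 18
  h_69 = 245;  h_70 = 160;  h_71 = 176;  h_72 = 249;  h_73 = 9;  h_74 = 119
  h_75 = 82;  h_76 = 81;  h_77 = 80;  h_78 = 104;  h_79 = 157;  h_80 = 237
  h_81 = 107;  h_82 = 114;  h_83 = 125;  h_84 = 192;  h_85 = 160;  h_86 = 81
  h_87 = 161;  h_88 = 143;  h_89 = 114;  h_90 = 57;  h_91 = 240;  h_92 = 216
  h_93 = 85;  h_94 = 101;  h_95 = 35;  h_96 = 82;  h_97 = 69;  h_98 = 224
  h_99 = 144;  h_100 = 233;  h_101 = 121;  h_102 = 103;  h_103 = 18;  h_104 = 97
  h_105 = 144;  h_106 = 72;  h_107 = 77;  h_108 = 29;  h_109 = 155;  h_110 = 178
  h_111 = 77;  h_112 = 0;  h_113 = 128;  h_114 = 193;  h_115 = 145;  h_116 = 255
  h_117 = 50;  h_118 = 201;  h_119 = 48;  h_120 = 184;  h_121 = 133;  h_122 = 21
  h_123 = 211;  h_124 = 146;  h_125 = 149;  h_126 = 32;  h_127 = 112;  h_128 = 217
  h_129 = 233;  h_130 = 87;  h_131 = 210;  h_132 = 113;  h_133 = 208;  h_134 = 40
  h_135 = 253;  h_136 = 77;  h_137 = 203;  h_138 = 242;  h_139 = 29;  h_140 = 64
  h_141 = 96;  h_142 = 49;  h_143 = 129;  h_144 = 111;  h_145 = 242;  h_146 = 89
  h_147 = 112;  h_148 = 152;  h_149 = 181;  h_150 = 197;  h_151 = 131;  h_152 = 210
  h_153 = 229;  h_154 = 96;  h_155 = 80;  h_156 = 201;  h_157 = 89;  h_158 = 71
  h_159 = 146;  h_160 = 129;  h_161 = 16;  h_162 = 8;  h_163 = 173;  h_164 = 125
  h_165 = 251;  h_166 = 50;  h_167 = 237;  h_168 = 128;  h_169 = 64;  h_170 = 161
  h_171 = 113;  h_172 = 223;  h_173 = 178;  h_174 = 233;  h_175 = 176;  h_176 = 120
  h_177 = 229;  h_178 = 117;  h_179 = 51;  h_180 = 18;  h_181 = 53;  h_182 = 160
  h_183 = 48;  h_184 = 185;  h_185 = 201;  h_186 = 55;  h_187 = 82;  h_188 = 145
  h_189 = 80;  h_190 = 232;  h_191 = 93;  h_192 = 173;  h_193 = 43;  h_194 = 114
  h_195 = 189;  h_196 = 192;  h_197 = 32;  h_198 = 17;  h_199 = 97;  h_200 = 79
  h_201 = 114;  h_202 = 121;  h_203 = 240;  h_204 = 88;  h_205 = 21;  h_206 = 37
  h_207 = 227;  h_208 = 82;  h_209 = 133;  h_210 = 224;  h_211 = 16;  h_212 = 169
  h_213 = 57;  h_214 = 39;  h_215 = 18;  h_216 = 161;  h_217 = 144;  h_218 = 200
  h_219 = 13;  h_220 = 221;  h_221 = 91;  h_222 = 178;  h_223 = 141;  h_224 = 0
  h_225 = 0;  h_226 = 129;  h_227 = 81;  h_228 = 191;  h_229 = 50;  h_230 = 9
  h_231 = 48;  h_232 = 56;  h_233 = 69;  h_234 = 213;  h_235 = 147;  h_236 = 146
  h_237 = 213;  h_238 = 32;  h_239 = 240;  h_240 = 153;  h_241 = 169;  h_242 = 23
  h_243 = 210;  h_244 = 177
h_245 = 209·177 + 158·210 + 197·23 = 208
h_246 = 209·208 + 158·177 + 197·210 = 168

168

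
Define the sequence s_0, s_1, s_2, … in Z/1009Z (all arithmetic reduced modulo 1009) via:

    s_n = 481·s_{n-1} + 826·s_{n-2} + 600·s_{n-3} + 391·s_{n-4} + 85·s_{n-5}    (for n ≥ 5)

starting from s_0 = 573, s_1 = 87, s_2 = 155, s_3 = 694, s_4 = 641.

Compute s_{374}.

343

s_5 = 481·641 + 826·694 + 600·155 + 391·87 + 85·573 = 864
s_6 = 481·864 + 826·641 + 600·694 + 391·155 + 85·87 = 706
s_7 = 481·706 + 826·864 + 600·641 + 391·694 + 85·155 = 16
s_8 = 481·16 + 826·706 + 600·864 + 391·641 + 85·694 = 219
s_9 = 481·219 + 826·16 + 600·706 + 391·864 + 85·641 = 130
s_10 = 481·130 + 826·219 + 600·16 + 391·706 + 85·864 = 137
Continuing the recurrence:
  s_11 = 640;  s_12 = 771;  s_13 = 767;  s_14 = 421;  s_15 = 614;  s_16 = 127
  s_17 = 708;  s_18 = 350;  s_19 = 362;  s_20 = 40;  s_21 = 603;  s_22 = 743
  s_23 = 384;  s_24 = 877;  s_25 = 295;  s_26 = 640;  s_27 = 498;  s_28 = 953
  s_29 = 761;  s_30 = 935;  s_31 = 301;  s_32 = 696;  s_33 = 377;  s_34 = 917
  s_35 = 50;  s_36 = 776;  s_37 = 883;  s_38 = 34;  s_39 = 134;  s_40 = 715
  s_41 = 310;  s_42 = 349;  s_43 = 113;  s_44 = 274;  s_45 = 18;  s_46 = 442
  s_47 = 569;  s_48 = 489;  s_49 = 812;  s_50 = 556;  s_51 = 295;  s_52 = 71
  s_53 = 829;  s_54 = 603;  s_55 = 481;  s_56 = 263;  s_57 = 947;  s_58 = 279
  s_59 = 838;  s_60 = 453;  s_61 = 0;  s_62 = 49;  s_63 = 982;  s_64 = 383
  s_65 = 783;  s_66 = 739;  s_67 = 699;  s_68 = 950;  s_69 = 232;  s_70 = 292
  s_71 = 165;  s_72 = 684;  s_73 = 720;  s_74 = 999;  s_75 = 934;  s_76 = 167
  s_77 = 905;  s_78 = 317;  s_79 = 383;  s_80 = 645;  s_81 = 287;  s_82 = 670
  s_83 = 13;  s_84 = 560;  s_85 = 571;  s_86 = 178;  s_87 = 783;  s_88 = 632
  s_89 = 567;  s_90 = 362;  s_91 = 977;  s_92 = 126;  s_93 = 93;  s_94 = 502
  s_95 = 466;  s_96 = 538;  s_97 = 120;  s_98 = 102;  s_99 = 657;  s_100 = 802
  s_101 = 646;  s_102 = 824;  s_103 = 748;  s_104 = 410;  s_105 = 679;  s_106 = 860
  s_107 = 910;  s_108 = 493;  s_109 = 31;  s_110 = 963;  s_111 = 701;  s_112 = 660
  s_113 = 686;  s_114 = 963;  s_115 = 900;  s_116 = 123;  s_117 = 488;  s_118 = 478
  s_119 = 391;  s_120 = 373;  s_121 = 613;  s_122 = 425;  s_123 = 12;  s_124 = 645
  s_125 = 1003;  s_126 = 632;  s_127 = 373;  s_128 = 582;  s_129 = 629;  s_130 = 505
  s_131 = 531;  s_132 = 535;  s_133 = 812;  s_134 = 501;  s_135 = 9;  s_136 = 334
  s_137 = 239;  s_138 = 259;  s_139 = 430;  s_140 = 322;  s_141 = 281;  s_142 = 760
  s_143 = 263;  s_144 = 640;  s_145 = 347;  s_146 = 925;  s_147 = 541;  s_148 = 647
  s_149 = 749;  s_150 = 97;  s_151 = 708;  s_152 = 610;  s_153 = 824;  s_154 = 879
  s_155 = 854;  s_156 = 710;  s_157 = 978;  s_158 = 322;  s_159 = 310;  s_160 = 22
  s_161 = 544;  s_162 = 856;  s_163 = 743;  s_164 = 74;  s_165 = 201;  s_166 = 766
  s_167 = 748;  s_168 = 447;  s_169 = 51;  s_170 = 812;  s_171 = 35;  s_172 = 981
  s_173 = 583;  s_174 = 776;  s_175 = 511;  s_176 = 641;  s_177 = 908;  s_178 = 286
  s_179 = 219;  s_180 = 920;  s_181 = 790;  s_182 = 293;  s_183 = 434;  s_184 = 488
  s_185 = 797;  s_186 = 605;  s_187 = 919;  s_188 = 979;  s_189 = 748;  s_190 = 88
  s_191 = 543;  s_192 = 487;  s_193 = 339;  s_194 = 289;  s_195 = 718;  s_196 = 918
  s_197 = 649;  s_198 = 399;  s_199 = 975;  s_200 = 580;  s_201 = 759;  s_202 = 708
  s_203 = 187;  s_204 = 976;  s_205 = 349;  s_206 = 862;  s_207 = 112;  s_208 = 555
  s_209 = 312;  s_210 = 112;  s_211 = 860;  s_212 = 698;  s_213 = 26;  s_214 = 890
  s_215 = 319;  s_216 = 46;  s_217 = 187;  s_218 = 576;  s_219 = 620;  s_220 = 999
  s_221 = 648;  s_222 = 367;  s_223 = 263;  s_224 = 504;  s_225 = 64;  s_226 = 301
  s_227 = 421;  s_228 = 628;  s_229 = 268;  s_230 = 241;  s_231 = 221;  s_232 = 840
  s_233 = 425;  s_234 = 643;  s_235 = 898;  s_236 = 322;  s_237 = 451;  s_238 = 568
  s_239 = 610;  s_240 = 394;  s_241 = 851;  s_242 = 57;  s_243 = 355;  s_244 = 7
  s_245 = 818;  s_246 = 562;  s_247 = 84;  s_248 = 157;  s_249 = 379;  s_250 = 848
  s_251 = 773;  s_252 = 993;  s_253 = 535;  s_254 = 144;  s_255 = 85;  s_256 = 463
  s_257 = 909;  s_258 = 779;  s_259 = 893;  s_260 = 535;  s_261 = 567;  s_262 = 738
  s_263 = 793;  s_264 = 902;  s_265 = 814;  s_266 = 760;  s_267 = 511;  s_268 = 144
  s_269 = 324;  s_270 = 287;  s_271 = 731;  s_272 = 946;  s_273 = 743;  s_274 = 827
  s_275 = 473;  s_276 = 488;  s_277 = 238;  s_278 = 285;  s_279 = 854;  s_280 = 907
  s_281 = 303;  s_282 = 265;  s_283 = 670;  s_284 = 936;  s_285 = 90;  s_286 = 781
  s_287 = 540;  s_288 = 451;  s_289 = 206;  s_290 = 751;  s_291 = 891;  s_292 = 300
  s_293 = 823;  s_294 = 130;  s_295 = 646;  s_296 = 86;  s_297 = 336;  s_298 = 431
  s_299 = 955;  s_300 = 642;  s_301 = 589;  s_302 = 561;  s_303 = 762;  s_304 = 996
  s_305 = 531;  s_306 = 631;  s_307 = 314;  s_308 = 158;  s_309 = 270;  s_310 = 28
  s_311 = 170;  s_312 = 198;  s_313 = 146;  s_314 = 378;  s_315 = 699;  s_316 = 535
  s_317 = 300;  s_318 = 423;  s_319 = 90;  s_320 = 791;  s_321 = 619;  s_322 = 333
  s_323 = 358;  s_324 = 462;  s_325 = 841;  s_326 = 194;  s_327 = 465;  s_328 = 780
  s_329 = 683;  s_330 = 668;  s_331 = 938;  s_332 = 582;  s_333 = 935;  s_334 = 346
  s_335 = 210;  s_336 = 911;  s_337 = 299;  s_338 = 32;  s_339 = 278;  s_340 = 238
  s_341 = 682;  s_342 = 859;  s_343 = 758;  s_344 = 755;  s_345 = 580;  s_346 = 634
  s_347 = 99;  s_348 = 535;  s_349 = 455;  s_350 = 287;  s_351 = 205;  s_352 = 905
  s_353 = 296;  s_354 = 421;  s_355 = 791;  s_356 = 712;  s_357 = 247;  s_358 = 59
  s_359 = 712;  s_360 = 140;  s_361 = 389;  s_362 = 110;  s_363 = 16;  s_364 = 229
  s_365 = 214;  s_366 = 397;  s_367 = 83;  s_368 = 915;  s_369 = 434;  s_370 = 168
  s_371 = 85;  s_372 = 700
s_373 = 481·700 + 826·85 + 600·168 + 391·434 + 85·915 = 447
s_374 = 481·447 + 826·700 + 600·85 + 391·168 + 85·434 = 343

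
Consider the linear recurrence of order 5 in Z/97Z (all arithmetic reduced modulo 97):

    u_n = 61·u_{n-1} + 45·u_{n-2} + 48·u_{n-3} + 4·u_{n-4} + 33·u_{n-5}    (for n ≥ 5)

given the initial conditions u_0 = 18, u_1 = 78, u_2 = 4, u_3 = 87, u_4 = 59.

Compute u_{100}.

0

u_5 = 61·59 + 45·87 + 48·4 + 4·78 + 33·18 = 76
u_6 = 61·76 + 45·59 + 48·87 + 4·4 + 33·78 = 89
u_7 = 61·89 + 45·76 + 48·59 + 4·87 + 33·4 = 36
u_8 = 61·36 + 45·89 + 48·76 + 4·59 + 33·87 = 55
u_9 = 61·55 + 45·36 + 48·89 + 4·76 + 33·59 = 52
u_10 = 61·52 + 45·55 + 48·36 + 4·89 + 33·76 = 54
Continuing the recurrence:
  u_11 = 6;  u_12 = 7;  u_13 = 74;  u_14 = 65;  u_15 = 28;  u_16 = 69
  u_17 = 95;  u_18 = 45;  u_19 = 76;  u_20 = 5;  u_21 = 6;  u_22 = 85
  u_23 = 15;  u_24 = 87;  u_25 = 66;  u_26 = 81;  u_27 = 14;  u_28 = 71
  u_29 = 53;  u_30 = 96;  u_31 = 22;  u_32 = 28;  u_33 = 64;  u_34 = 11
  u_35 = 3;  u_36 = 29;  u_37 = 23;  u_38 = 61;  u_39 = 24;  u_40 = 96
  u_41 = 49;  u_42 = 55;  u_43 = 55;  u_44 = 46;  u_45 = 33;  u_46 = 24
  u_47 = 14;  u_48 = 85;  u_49 = 81;  u_50 = 50;  u_51 = 80;  u_52 = 83
  u_53 = 30;  u_54 = 56;  u_55 = 50;  u_56 = 88;  u_57 = 70;  u_58 = 10
  u_59 = 41;  u_60 = 68;  u_61 = 54;  u_62 = 2;  u_63 = 5;  u_64 = 53
  u_65 = 0;  u_66 = 50;  u_67 = 54;  u_68 = 4;  u_69 = 33;  u_70 = 38
  u_71 = 41;  u_72 = 27;  u_73 = 51;  u_74 = 66;  u_75 = 14;  u_76 = 70
  u_77 = 45;  u_78 = 75;  u_79 = 69;  u_80 = 10;  u_81 = 8;  u_82 = 21
  u_83 = 22;  u_84 = 41;  u_85 = 11;  u_86 = 40;  u_87 = 58;  u_88 = 63
  u_89 = 70;  u_90 = 33;  u_91 = 39;  u_92 = 78;  u_93 = 77;  u_94 = 8
  u_95 = 18;  u_96 = 60;  u_97 = 73;  u_98 = 17
u_99 = 61·17 + 45·73 + 48·60 + 4·18 + 33·8 = 69
u_100 = 61·69 + 45·17 + 48·73 + 4·60 + 33·18 = 0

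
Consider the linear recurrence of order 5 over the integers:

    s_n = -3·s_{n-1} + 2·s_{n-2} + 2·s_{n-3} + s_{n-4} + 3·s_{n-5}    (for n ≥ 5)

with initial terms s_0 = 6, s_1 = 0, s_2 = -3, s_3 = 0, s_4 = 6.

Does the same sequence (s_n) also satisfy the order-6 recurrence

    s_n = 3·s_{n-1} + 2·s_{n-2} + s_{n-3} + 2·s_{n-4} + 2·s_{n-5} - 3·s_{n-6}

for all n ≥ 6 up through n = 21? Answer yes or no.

no

Terms s_0..s_21: 6, 0, -3, 0, 6, -6, 27, -90, 318, -1068, 3669, -12516, 42798, -146202, 499635, -1707222, 5833782, -19934328, 68117133, -232760808, 795360150, -2717800782
n=6: candidate gives -30, actual s_6 = 27 ✗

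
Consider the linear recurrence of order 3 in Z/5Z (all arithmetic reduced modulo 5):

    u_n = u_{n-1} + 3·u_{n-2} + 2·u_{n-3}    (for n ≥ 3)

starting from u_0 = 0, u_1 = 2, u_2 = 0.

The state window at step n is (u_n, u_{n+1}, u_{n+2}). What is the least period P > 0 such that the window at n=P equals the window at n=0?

8

n=0: window = (0, 2, 0)
n=1: window = (2, 0, 1)
n=2: window = (0, 1, 0)
n=3: window = (1, 0, 3)
n=4: window = (0, 3, 0)
n=5: window = (3, 0, 4)
n=6: window = (0, 4, 0)
n=7: window = (4, 0, 2)
n=8: window = (0, 2, 0)
window at n=8 equals window at n=0 → period = 8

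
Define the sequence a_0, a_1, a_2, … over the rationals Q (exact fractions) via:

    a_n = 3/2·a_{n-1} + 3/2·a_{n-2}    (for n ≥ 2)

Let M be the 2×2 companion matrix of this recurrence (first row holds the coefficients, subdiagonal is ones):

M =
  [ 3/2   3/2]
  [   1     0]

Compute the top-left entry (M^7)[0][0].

23247/128

(M^7)[0][0] is the top entry after applying M 7 times to the unit state (1, 0). Equivalently it is h_{8} for the auxiliary sequence (h_n) obeying the same recurrence with h_1 = 1 and h_i = 0 for 0 ≤ i < 1:
h_2 = 3/2·1 + 3/2·0 = 3/2
h_3 = 3/2·3/2 + 3/2·1 = 15/4
h_4 = 3/2·15/4 + 3/2·3/2 = 63/8
h_5 = 3/2·63/8 + 3/2·15/4 = 279/16
h_6 = 3/2·279/16 + 3/2·63/8 = 1215/32
h_7 = 3/2·1215/32 + 3/2·279/16 = 5319/64
h_8 = 3/2·5319/64 + 3/2·1215/32 = 23247/128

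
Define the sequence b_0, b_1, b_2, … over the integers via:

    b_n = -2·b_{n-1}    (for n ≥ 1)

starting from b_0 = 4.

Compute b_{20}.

b_1 = -2·4 = -8
b_2 = -2·-8 = 16
b_3 = -2·16 = -32
b_4 = -2·-32 = 64
b_5 = -2·64 = -128
b_6 = -2·-128 = 256
b_7 = -2·256 = -512
b_8 = -2·-512 = 1024
b_9 = -2·1024 = -2048
b_10 = -2·-2048 = 4096
b_11 = -2·4096 = -8192
b_12 = -2·-8192 = 16384
b_13 = -2·16384 = -32768
b_14 = -2·-32768 = 65536
b_15 = -2·65536 = -131072
b_16 = -2·-131072 = 262144
b_17 = -2·262144 = -524288
b_18 = -2·-524288 = 1048576
b_19 = -2·1048576 = -2097152
b_20 = -2·-2097152 = 4194304

4194304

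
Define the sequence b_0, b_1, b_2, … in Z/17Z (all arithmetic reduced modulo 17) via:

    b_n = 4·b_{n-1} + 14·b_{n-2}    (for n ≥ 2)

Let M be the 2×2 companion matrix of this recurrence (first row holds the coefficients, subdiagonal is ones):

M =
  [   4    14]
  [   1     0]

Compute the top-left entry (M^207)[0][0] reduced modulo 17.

(M^207)[0][0] is the top entry after applying M 207 times to the unit state (1, 0). Equivalently it is h_{208} for the auxiliary sequence (h_n) obeying the same recurrence with h_1 = 1 and h_i = 0 for 0 ≤ i < 1:
h_2 = 4·1 + 14·0 = 4
h_3 = 4·4 + 14·1 = 13
h_4 = 4·13 + 14·4 = 6
h_5 = 4·6 + 14·13 = 2
h_6 = 4·2 + 14·6 = 7
h_7 = 4·7 + 14·2 = 5
h_8 = 4·5 + 14·7 = 16
h_9 = 4·16 + 14·5 = 15
h_10 = 4·15 + 14·16 = 12
h_11 = 4·12 + 14·15 = 3
h_12 = 4·3 + 14·12 = 10
h_13 = 4·10 + 14·3 = 14
h_14 = 4·14 + 14·10 = 9
h_15 = 4·9 + 14·14 = 11
h_16 = 4·11 + 14·9 = 0
h_17 = 4·0 + 14·11 = 1
(h_16, h_17) = (0, 1) = (h_0, h_1), so the sequence has period 16.
208 ≡ 0 (mod 16), hence h_208 = h_0 = 0.

0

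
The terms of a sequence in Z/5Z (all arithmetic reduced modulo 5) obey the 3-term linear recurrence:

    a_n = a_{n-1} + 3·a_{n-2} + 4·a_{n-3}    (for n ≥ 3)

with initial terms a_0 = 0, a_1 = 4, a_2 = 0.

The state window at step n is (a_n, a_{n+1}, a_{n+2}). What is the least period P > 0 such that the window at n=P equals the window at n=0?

n=0: window = (0, 4, 0)
n=1: window = (4, 0, 2)
n=2: window = (0, 2, 3)
n=3: window = (2, 3, 4)
n=4: window = (3, 4, 1)
n=5: window = (4, 1, 0)
n=6: window = (1, 0, 4)
n=7: window = (0, 4, 3)
n=8: window = (4, 3, 0)
n=9: window = (3, 0, 0)
n=10: window = (0, 0, 2)
n=11: window = (0, 2, 2)
n=12: window = (2, 2, 3)
n=13: window = (2, 3, 2)
n=14: window = (3, 2, 4)
n=15: window = (2, 4, 2)
n=16: window = (4, 2, 2)
n=17: window = (2, 2, 4)
n=18: window = (2, 4, 3)
n=19: window = (4, 3, 3)
n=20: window = (3, 3, 3)
n=21: window = (3, 3, 4)
n=22: window = (3, 4, 0)
n=23: window = (4, 0, 4)
n=24: window = (0, 4, 0)
window at n=24 equals window at n=0 → period = 24

24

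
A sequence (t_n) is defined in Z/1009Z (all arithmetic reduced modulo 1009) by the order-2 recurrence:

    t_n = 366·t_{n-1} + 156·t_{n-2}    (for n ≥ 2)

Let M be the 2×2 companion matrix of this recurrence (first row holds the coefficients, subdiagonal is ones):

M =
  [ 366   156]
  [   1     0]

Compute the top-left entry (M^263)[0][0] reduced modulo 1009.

(M^263)[0][0] is the top entry after applying M 263 times to the unit state (1, 0). Equivalently it is h_{264} for the auxiliary sequence (h_n) obeying the same recurrence with h_1 = 1 and h_i = 0 for 0 ≤ i < 1:
h_2 = 366·1 + 156·0 = 366
h_3 = 366·366 + 156·1 = 924
h_4 = 366·924 + 156·366 = 761
h_5 = 366·761 + 156·924 = 908
h_6 = 366·908 + 156·761 = 21
h_7 = 366·21 + 156·908 = 2
Continuing the recurrence:
  h_8 = 981;  h_9 = 154;  h_10 = 537;  h_11 = 604;  h_12 = 118;  h_13 = 188
  h_14 = 442;  h_15 = 399;  h_16 = 69;  h_17 = 724;  h_18 = 291;  h_19 = 497
  h_20 = 273;  h_21 = 875;  h_22 = 607;  h_23 = 467;  h_24 = 247;  h_25 = 805
  h_26 = 192;  h_27 = 106;  h_28 = 136;  h_29 = 727;  h_30 = 742;  h_31 = 555
  h_32 = 38;  h_33 = 597;  h_34 = 432;  h_35 = 3;  h_36 = 887;  h_37 = 212
  h_38 = 38;  h_39 = 566;  h_40 = 185;  h_41 = 620;  h_42 = 503;  h_43 = 316
  h_44 = 396;  h_45 = 504;  h_46 = 44;  h_47 = 891;  h_48 = 0;  h_49 = 763
  h_50 = 774;  h_51 = 730;  h_52 = 468;  h_53 = 630;  h_54 = 888;  h_55 = 517
  h_56 = 834;  h_57 = 458;  h_58 = 77;  h_59 = 748;  h_60 = 233;  h_61 = 166
  h_62 = 240;  h_63 = 728;  h_64 = 179;  h_65 = 489;  h_66 = 53;  h_67 = 836
  h_68 = 445;  h_69 = 676;  h_70 = 10;  h_71 = 144;  h_72 = 787;  h_73 = 743
  h_74 = 191;  h_75 = 158;  h_76 = 850;  h_77 = 760;  h_78 = 97;  h_79 = 694
  h_80 = 742;  h_81 = 452;  h_82 = 682;  h_83 = 271;  h_84 = 751;  h_85 = 316
  h_86 = 742;  h_87 = 6;  h_88 = 904;  h_89 = 848;  h_90 = 369;  h_91 = 966
  h_92 = 457;  h_93 = 123;  h_94 = 275;  h_95 = 776;  h_96 = 0;  h_97 = 985
  h_98 = 297;  h_99 = 22;  h_100 = 907;  h_101 = 406;  h_102 = 505;  h_103 = 961
  h_104 = 672;  h_105 = 340;  h_106 = 229;  h_107 = 639;  h_108 = 195;  h_109 = 533
  h_110 = 491;  h_111 = 514;  h_112 = 362;  h_113 = 786;  h_114 = 79;  h_115 = 180
  h_116 = 511;  h_117 = 189;  h_118 = 567;  h_119 = 900;  h_120 = 126;  h_121 = 860
  h_122 = 437;  h_123 = 483;  h_124 = 772;  h_125 = 714;  h_126 = 354;  h_127 = 806
  h_128 = 97;  h_129 = 807;  h_130 = 731;  h_131 = 937;  h_132 = 910;  h_133 = 966
  h_134 = 97;  h_135 = 542;  h_136 = 605;  h_137 = 255;  h_138 = 36;  h_139 = 488
  h_140 = 586;  h_141 = 12;  h_142 = 962;  h_143 = 814;  h_144 = 0;  h_145 = 859
  h_146 = 595;  h_147 = 642;  h_148 = 876;  h_149 = 15;  h_150 = 886;  h_151 = 709
  h_152 = 164;  h_153 = 107;  h_154 = 170;  h_155 = 210;  h_156 = 462;  h_157 = 52
  h_158 = 294;  h_159 = 690;  h_160 = 749;  h_161 = 372;  h_162 = 746;  h_163 = 116
  h_164 = 419;  h_165 = 929;  h_166 = 769;  h_167 = 580;  h_168 = 283;  h_169 = 330
  h_170 = 461;  h_171 = 244;  h_172 = 789;  h_173 = 931;  h_174 = 699;  h_175 = 497
  h_176 = 354;  h_177 = 251;  h_178 = 785;  h_179 = 559;  h_180 = 138;  h_181 = 488
  h_182 = 354;  h_183 = 865;  h_184 = 502;  h_185 = 837;  h_186 = 225;  h_187 = 23
  h_188 = 131;  h_189 = 75;  h_190 = 463;  h_191 = 547;  h_192 = 0;  h_193 = 576
  h_194 = 944;  h_195 = 481;  h_196 = 430;  h_197 = 346;  h_198 = 997;  h_199 = 143
  h_200 = 16;  h_201 = 921;  h_202 = 558;  h_203 = 808;  h_204 = 365;  h_205 = 325
  h_206 = 324;  h_207 = 781;  h_208 = 393;  h_209 = 307;  h_210 = 122;  h_211 = 725
  h_212 = 853;  h_213 = 509;  h_214 = 518;  h_215 = 598;  h_216 = 3;  h_217 = 549
  h_218 = 611;  h_219 = 516;  h_220 = 643;  h_221 = 17;  h_222 = 585;  h_223 = 836
  h_224 = 699;  h_225 = 812;  h_226 = 618;  h_227 = 719;  h_228 = 358;  h_229 = 23
  h_230 = 699;  h_231 = 109;  h_232 = 615;  h_233 = 943;  h_234 = 145;  h_235 = 396
  h_236 = 62;  h_237 = 721;  h_238 = 119;  h_239 = 644;  h_240 = 0;  h_241 = 573
  h_242 = 855;  h_243 = 736;  h_244 = 165;  h_245 = 649;  h_246 = 934;  h_247 = 137
  h_248 = 100;  h_249 = 459;  h_250 = 965;  h_251 = 5;  h_252 = 11;  h_253 = 770
  h_254 = 7;  h_255 = 593;  h_256 = 186;  h_257 = 153;  h_258 = 258;  h_259 = 243
  h_260 = 34;  h_261 = 911;  h_262 = 715
h_263 = 366·715 + 156·911 = 206
h_264 = 366·206 + 156·715 = 271

271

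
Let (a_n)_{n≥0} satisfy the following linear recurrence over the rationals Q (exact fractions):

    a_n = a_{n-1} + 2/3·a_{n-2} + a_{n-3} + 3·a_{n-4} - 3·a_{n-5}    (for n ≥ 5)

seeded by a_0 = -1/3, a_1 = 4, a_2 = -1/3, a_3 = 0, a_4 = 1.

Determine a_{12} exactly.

29741/81

a_5 = 1·1 + 2/3·0 + 1·-1/3 + 3·4 + -3·-1/3 = 41/3
a_6 = 1·41/3 + 2/3·1 + 1·0 + 3·-1/3 + -3·4 = 4/3
a_7 = 1·4/3 + 2/3·41/3 + 1·1 + 3·0 + -3·-1/3 = 112/9
a_8 = 1·112/9 + 2/3·4/3 + 1·41/3 + 3·1 + -3·0 = 30
a_9 = 1·30 + 2/3·112/9 + 1·4/3 + 3·41/3 + -3·1 = 2096/27
a_10 = 1·2096/27 + 2/3·30 + 1·112/9 + 3·4/3 + -3·41/3 = 1973/27
a_11 = 1·1973/27 + 2/3·2096/27 + 1·30 + 3·112/9 + -3·4/3 = 15241/81
a_12 = 1·15241/81 + 2/3·1973/27 + 1·2096/27 + 3·30 + -3·112/9 = 29741/81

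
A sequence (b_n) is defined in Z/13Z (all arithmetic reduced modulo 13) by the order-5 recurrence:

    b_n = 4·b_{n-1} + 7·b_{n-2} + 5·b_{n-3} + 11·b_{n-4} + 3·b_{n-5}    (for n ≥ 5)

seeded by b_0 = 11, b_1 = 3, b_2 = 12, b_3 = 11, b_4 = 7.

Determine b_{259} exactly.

b_5 = 4·7 + 7·11 + 5·12 + 11·3 + 3·11 = 10
b_6 = 4·10 + 7·7 + 5·11 + 11·12 + 3·3 = 12
b_7 = 4·12 + 7·10 + 5·7 + 11·11 + 3·12 = 11
b_8 = 4·11 + 7·12 + 5·10 + 11·7 + 3·11 = 2
b_9 = 4·2 + 7·11 + 5·12 + 11·10 + 3·7 = 3
b_10 = 4·3 + 7·2 + 5·11 + 11·12 + 3·10 = 9
Continuing the recurrence:
  b_11 = 3;  b_12 = 2;  b_13 = 9;  b_14 = 4;  b_15 = 6;  b_16 = 11
  b_17 = 3;  b_18 = 8;  b_19 = 4;  b_20 = 5;  b_21 = 11;  b_22 = 1
  b_23 = 5;  b_24 = 6;  b_25 = 5;  b_26 = 1;  b_27 = 10;  b_28 = 10
  b_29 = 6;  b_30 = 1;  b_31 = 1;  b_32 = 12;  b_33 = 0;  b_34 = 1
  b_35 = 0;  b_36 = 12;  b_37 = 11;  b_38 = 9;  b_39 = 7;  b_40 = 5
  b_41 = 11;  b_42 = 12;  b_43 = 7;  b_44 = 9;  b_45 = 8;  b_46 = 9
  b_47 = 3;  b_48 = 1;  b_49 = 3;  b_50 = 1;  b_51 = 12;  b_52 = 12
  b_53 = 4;  b_54 = 11;  b_55 = 7;  b_56 = 7;  b_57 = 4;  b_58 = 12
  b_59 = 0;  b_60 = 7;  b_61 = 10;  b_62 = 12;  b_63 = 7;  b_64 = 5
  b_65 = 0;  b_66 = 11;  b_67 = 0;  b_68 = 10;  b_69 = 6;  b_70 = 7
  b_71 = 10;  b_72 = 8;  b_73 = 12;  b_74 = 2;  b_75 = 3;  b_76 = 9
  b_77 = 2;  b_78 = 1;  b_79 = 11;  b_80 = 0;  b_81 = 1;  b_82 = 11
  b_83 = 6;  b_84 = 9;  b_85 = 1;  b_86 = 0;  b_87 = 8;  b_88 = 11
  b_89 = 8;  b_90 = 9;  b_91 = 1;  b_92 = 5;  b_93 = 11;  b_94 = 12
  b_95 = 6;  b_96 = 0;  b_97 = 4;  b_98 = 3;  b_99 = 12;  b_100 = 3
  b_101 = 12;  b_102 = 5;  b_103 = 0;  b_104 = 8;  b_105 = 3;  b_106 = 3
  b_107 = 10;  b_108 = 8;  b_109 = 5;  b_110 = 12;  b_111 = 8;  b_112 = 12
  b_113 = 9;  b_114 = 8;  b_115 = 6;  b_116 = 8;  b_117 = 2;  b_118 = 1
  b_119 = 5;  b_120 = 0;  b_121 = 8;  b_122 = 9;  b_123 = 7;  b_124 = 3
  b_125 = 12;  b_126 = 6;  b_127 = 6;  b_128 = 11;  b_129 = 10;  b_130 = 2
  b_131 = 9;  b_132 = 5;  b_133 = 2;  b_134 = 10;  b_135 = 2;  b_136 = 1
  b_137 = 1;  b_138 = 7;  b_139 = 1;  b_140 = 10;  b_141 = 5;  b_142 = 6
  b_143 = 11;  b_144 = 3;  b_145 = 9;  b_146 = 11;  b_147 = 1;  b_148 = 10
  b_149 = 2;  b_150 = 10;  b_151 = 5;  b_152 = 5;  b_153 = 1;  b_154 = 11
  b_155 = 5;  b_156 = 3;  b_157 = 11;  b_158 = 6;  b_159 = 9;  b_160 = 12
  b_161 = 11;  b_162 = 12;  b_163 = 3;  b_164 = 11;  b_165 = 9;  b_166 = 7
  b_167 = 7;  b_168 = 5;  b_169 = 2;  b_170 = 0;  b_171 = 7;  b_172 = 10
  b_173 = 9;  b_174 = 4;  b_175 = 11;  b_176 = 1;  b_177 = 9;  b_178 = 0
  b_179 = 6;  b_180 = 9;  b_181 = 11;  b_182 = 8;  b_183 = 12;  b_184 = 3
  b_185 = 11;  b_186 = 12;  b_187 = 10;  b_188 = 1;  b_189 = 4;  b_190 = 4
  b_191 = 0;  b_192 = 11;  b_193 = 7;  b_194 = 5;  b_195 = 6;  b_196 = 7
  b_197 = 10;  b_198 = 0;  b_199 = 4;  b_200 = 5;  b_201 = 10;  b_202 = 8
  b_203 = 2;  b_204 = 12;  b_205 = 6;  b_206 = 2;  b_207 = 0;  b_208 = 0
  b_209 = 8;  b_210 = 7;  b_211 = 12;  b_212 = 7;  b_213 = 1;  b_214 = 6
  b_215 = 11;  b_216 = 9;  b_217 = 6;  b_218 = 3;  b_219 = 4;  b_220 = 4
  b_221 = 9;  b_222 = 5;  b_223 = 0;  b_224 = 6;  b_225 = 4;  b_226 = 10
  b_227 = 9;  b_228 = 10;  b_229 = 7;  b_230 = 5;  b_231 = 1;  b_232 = 3
  b_233 = 8;  b_234 = 4;  b_235 = 9;  b_236 = 10;  b_237 = 12;  b_238 = 10
  b_239 = 12;  b_240 = 3;  b_241 = 9;  b_242 = 3;  b_243 = 5;  b_244 = 12
  b_245 = 11;  b_246 = 5;  b_247 = 0;  b_248 = 3;  b_249 = 12;  b_250 = 1
  b_251 = 1;  b_252 = 0;  b_253 = 10;  b_254 = 1;  b_255 = 10;  b_256 = 9
  b_257 = 0
b_258 = 4·0 + 7·9 + 5·10 + 11·1 + 3·10 = 11
b_259 = 4·11 + 7·0 + 5·9 + 11·10 + 3·1 = 7

7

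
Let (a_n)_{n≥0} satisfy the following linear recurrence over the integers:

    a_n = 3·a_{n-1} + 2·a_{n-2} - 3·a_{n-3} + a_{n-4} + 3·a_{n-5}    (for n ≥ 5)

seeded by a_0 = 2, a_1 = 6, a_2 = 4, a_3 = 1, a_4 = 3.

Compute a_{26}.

2244173629091

a_5 = 3·3 + 2·1 + -3·4 + 1·6 + 3·2 = 11
a_6 = 3·11 + 2·3 + -3·1 + 1·4 + 3·6 = 58
a_7 = 3·58 + 2·11 + -3·3 + 1·1 + 3·4 = 200
a_8 = 3·200 + 2·58 + -3·11 + 1·3 + 3·1 = 689
a_9 = 3·689 + 2·200 + -3·58 + 1·11 + 3·3 = 2313
a_10 = 3·2313 + 2·689 + -3·200 + 1·58 + 3·11 = 7808
a_11 = 3·7808 + 2·2313 + -3·689 + 1·200 + 3·58 = 26357
a_12 = 3·26357 + 2·7808 + -3·2313 + 1·689 + 3·200 = 89037
a_13 = 3·89037 + 2·26357 + -3·7808 + 1·2313 + 3·689 = 300781
a_14 = 3·300781 + 2·89037 + -3·26357 + 1·7808 + 3·2313 = 1016093
a_15 = 3·1016093 + 2·300781 + -3·89037 + 1·26357 + 3·7808 = 3432511
a_16 = 3·3432511 + 2·1016093 + -3·300781 + 1·89037 + 3·26357 = 11595484
a_17 = 3·11595484 + 2·3432511 + -3·1016093 + 1·300781 + 3·89037 = 39171087
a_18 = 3·39171087 + 2·11595484 + -3·3432511 + 1·1016093 + 3·300781 = 132325132
a_19 = 3·132325132 + 2·39171087 + -3·11595484 + 1·3432511 + 3·1016093 = 447011908
a_20 = 3·447011908 + 2·132325132 + -3·39171087 + 1·11595484 + 3·3432511 = 1510065744
a_21 = 3·1510065744 + 2·447011908 + -3·132325132 + 1·39171087 + 3·11595484 = 5101203191
a_22 = 3·5101203191 + 2·1510065744 + -3·447011908 + 1·132325132 + 3·39171087 = 17232543730
a_23 = 3·17232543730 + 2·5101203191 + -3·1510065744 + 1·447011908 + 3·132325132 = 58213827644
a_24 = 3·58213827644 + 2·17232543730 + -3·5101203191 + 1·1510065744 + 3·447011908 = 196654062287
a_25 = 3·196654062287 + 2·58213827644 + -3·17232543730 + 1·5101203191 + 3·1510065744 = 664323611382
a_26 = 3·664323611382 + 2·196654062287 + -3·58213827644 + 1·17232543730 + 3·5101203191 = 2244173629091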